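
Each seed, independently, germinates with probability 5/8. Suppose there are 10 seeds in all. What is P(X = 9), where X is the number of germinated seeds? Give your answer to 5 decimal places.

0.05457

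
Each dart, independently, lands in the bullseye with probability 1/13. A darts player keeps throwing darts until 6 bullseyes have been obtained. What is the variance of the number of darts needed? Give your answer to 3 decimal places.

Y = total darts until the sixth success; negative binomial with r=6, p=0.076923.
Var(Y) = r(1−p)/p² = 6·0.923077 / 0.076923² = 936.00000

936.000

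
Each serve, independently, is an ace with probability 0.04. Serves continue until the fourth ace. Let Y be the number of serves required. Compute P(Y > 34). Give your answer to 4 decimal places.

Needing more than 34 serves ⇔ fewer than 4 successes in the first 34. With X ~ Binomial(34, 0.04), P(Y > 34) = P(X ≤ 3).
  k=0: C(34,0)·0.04^0·0.96^34 = 0.249587
  k=1: C(34,1)·0.04^1·0.96^33 = 0.353582
  k=2: C(34,2)·0.04^2·0.96^32 = 0.243087
  k=3: C(34,3)·0.04^3·0.96^31 = 0.108039
P(X ≤ 3) = 0.954295

0.9543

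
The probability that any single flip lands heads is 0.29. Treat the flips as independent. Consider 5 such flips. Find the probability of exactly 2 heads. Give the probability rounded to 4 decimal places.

0.3010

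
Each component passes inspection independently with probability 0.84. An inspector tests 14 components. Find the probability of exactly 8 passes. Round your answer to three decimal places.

0.012

X ~ Binomial(n=14, p=0.84).
P(X=8) = C(14,8) · p^8 · (1−p)^6
= 3003 · 0.24788 · 1.6777e-05 = 0.01249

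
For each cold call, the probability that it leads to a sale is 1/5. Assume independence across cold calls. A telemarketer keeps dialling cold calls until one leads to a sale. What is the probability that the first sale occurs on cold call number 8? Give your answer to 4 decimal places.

Geometric (trials to first success), p = 0.20.
P(Y = 8) = (1−p)^7 · p = 0.20972 · 0.20 = 0.041943

0.0419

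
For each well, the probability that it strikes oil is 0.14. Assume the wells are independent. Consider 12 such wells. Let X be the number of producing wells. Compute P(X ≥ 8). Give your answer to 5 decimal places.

X ~ Binomial(12, 0.14); P(X ≥ 8) = Σ C(12,k) p^k (1−p)^(12−k) over k:
  k=8: C(12,8)·0.14^8·0.86^4 = 0.0000400
  k=9: C(12,9)·0.14^9·0.86^3 = 0.0000029
  k=10: C(12,10)·0.14^10·0.86^2 = 0.0000001
  k=11: C(12,11)·0.14^11·0.86^1 = 0.0000000
  k=12: C(12,12)·0.14^12·0.86^0 = 0.0000000
Total = 0.0000430

0.00004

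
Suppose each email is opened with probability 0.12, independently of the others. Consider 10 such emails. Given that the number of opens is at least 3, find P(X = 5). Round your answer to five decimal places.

X ~ Binomial(10, 0.12). Want P(X=5 | X≥3) = P(X=5) / P(X≥3).
P(X=5) = C(10,5)·0.12^5·0.88^5 = 0.0033092
P(X≥3) = 1 − 0.2785010 − 0.3797741 − 0.2330432 = 0.1086818
Ratio = 0.0033092 / 0.1086818 = 0.0304483

0.03045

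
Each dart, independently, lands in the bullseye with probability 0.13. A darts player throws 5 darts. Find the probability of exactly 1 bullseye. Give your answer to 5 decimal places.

0.37238

X ~ Binomial(n=5, p=0.13).
P(X=1) = C(5,1) · p^1 · (1−p)^4
= 5 · 0.13 · 0.5729 = 0.3723834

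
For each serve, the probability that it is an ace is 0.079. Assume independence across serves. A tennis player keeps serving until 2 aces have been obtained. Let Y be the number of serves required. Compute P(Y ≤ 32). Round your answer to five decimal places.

0.73101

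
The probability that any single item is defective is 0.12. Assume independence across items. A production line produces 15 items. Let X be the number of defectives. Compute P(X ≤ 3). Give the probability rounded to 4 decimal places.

X ~ Binomial(15, 0.12); P(X ≤ 3) = Σ C(15,k) p^k (1−p)^(15−k) over k:
  k=0: C(15,0)·0.12^0·0.88^15 = 0.146974
  k=1: C(15,1)·0.12^1·0.88^14 = 0.300628
  k=2: C(15,2)·0.12^2·0.88^13 = 0.286963
  k=3: C(15,3)·0.12^3·0.88^12 = 0.169569
Total = 0.904135

0.9041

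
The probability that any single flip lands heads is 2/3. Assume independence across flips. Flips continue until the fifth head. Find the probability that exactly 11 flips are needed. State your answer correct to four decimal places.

Y = trial on which the fifth success occurs; negative binomial, r=5, p=0.666667.
P(Y=11) = C(10,4) · p^5 · (1−p)^6
= 210 · 0.13169 · 0.0013717 = 0.037935

0.0379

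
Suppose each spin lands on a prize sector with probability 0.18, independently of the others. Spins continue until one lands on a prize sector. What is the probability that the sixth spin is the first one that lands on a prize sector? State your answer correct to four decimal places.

Geometric (trials to first success), p = 0.18.
P(Y = 6) = (1−p)^5 · p = 0.37074 · 0.18 = 0.066733

0.0667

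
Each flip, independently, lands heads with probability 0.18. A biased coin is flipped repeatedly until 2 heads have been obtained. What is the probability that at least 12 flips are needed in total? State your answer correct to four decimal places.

0.3849

Needing more than 11 flips ⇔ fewer than 2 successes in the first 11. With X ~ Binomial(11, 0.18), P(Y > 11) = P(X ≤ 1).
  k=0: C(11,0)·0.18^0·0.82^11 = 0.112707
  k=1: C(11,1)·0.18^1·0.82^10 = 0.272147
P(X ≤ 1) = 0.384854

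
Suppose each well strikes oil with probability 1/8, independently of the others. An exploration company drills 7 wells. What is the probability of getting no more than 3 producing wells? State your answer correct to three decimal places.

X ~ Binomial(7, 0.125); P(X ≤ 3) = Σ C(7,k) p^k (1−p)^(7−k) over k:
  k=0: C(7,0)·0.125^0·0.875^7 = 0.39270
  k=1: C(7,1)·0.125^1·0.875^6 = 0.39270
  k=2: C(7,2)·0.125^2·0.875^5 = 0.16830
  k=3: C(7,3)·0.125^3·0.875^4 = 0.04007
Total = 0.99376

0.994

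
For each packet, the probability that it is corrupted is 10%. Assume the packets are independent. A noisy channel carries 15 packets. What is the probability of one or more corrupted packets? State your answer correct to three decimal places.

0.794

P(at least one) = 1 − P(none) = 1 − (1 − 0.10)^15
= 1 − 0.20589 = 0.79411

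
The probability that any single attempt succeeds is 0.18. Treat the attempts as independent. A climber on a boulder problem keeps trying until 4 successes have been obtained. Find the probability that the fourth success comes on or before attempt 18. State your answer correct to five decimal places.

0.41125

Finishing within 18 attempts ⇔ at least 4 successes in the first 18. With X ~ Binomial(18, 0.18), P(Y ≤ 18) = 1 − P(X ≤ 3).
  k=0: C(18,0)·0.18^0·0.82^18 = 0.0280963
  k=1: C(18,1)·0.18^1·0.82^17 = 0.1110147
  k=2: C(18,2)·0.18^2·0.82^16 = 0.2071372
  k=3: C(18,3)·0.18^3·0.82^15 = 0.2425021
1 − 0.5887503 = 0.4112497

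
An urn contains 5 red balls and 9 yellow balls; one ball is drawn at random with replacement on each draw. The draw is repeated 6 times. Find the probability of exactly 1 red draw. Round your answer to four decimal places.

X ~ Binomial(n=6, p=0.357143).
P(X=1) = C(6,1) · p^1 · (1−p)^5
= 6 · 0.35714 · 0.10979 = 0.235269

0.2353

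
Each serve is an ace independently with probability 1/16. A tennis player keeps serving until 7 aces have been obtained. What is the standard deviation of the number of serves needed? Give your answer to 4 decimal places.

40.9878

Y = total serves until the seventh success; negative binomial with r=7, p=0.0625.
SD(Y) = √[r(1−p)/p²] = √(1680.000000) = 40.987803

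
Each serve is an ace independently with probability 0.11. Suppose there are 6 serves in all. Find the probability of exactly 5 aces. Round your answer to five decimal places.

0.00009

X ~ Binomial(n=6, p=0.11).
P(X=5) = C(6,5) · p^5 · (1−p)^1
= 6 · 1.6105e-05 · 0.89 = 0.0000860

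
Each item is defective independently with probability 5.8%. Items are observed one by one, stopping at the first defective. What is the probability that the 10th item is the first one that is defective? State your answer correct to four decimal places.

0.0339

Geometric (trials to first success), p = 0.058.
P(Y = 10) = (1−p)^9 · p = 0.58406 · 0.058 = 0.033876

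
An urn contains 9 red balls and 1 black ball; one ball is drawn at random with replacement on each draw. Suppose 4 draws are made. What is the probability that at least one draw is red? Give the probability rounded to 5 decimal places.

P(at least one) = 1 − P(none) = 1 − (1 − 0.90)^4
= 1 − 0.0001000 = 0.9999000

0.99990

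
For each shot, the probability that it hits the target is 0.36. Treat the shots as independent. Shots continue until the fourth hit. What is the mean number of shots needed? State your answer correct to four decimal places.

11.1111

Y = total shots until the fourth success; negative binomial with r=4, p=0.36.
E[Y] = r / p = 4 / 0.36 = 11.111111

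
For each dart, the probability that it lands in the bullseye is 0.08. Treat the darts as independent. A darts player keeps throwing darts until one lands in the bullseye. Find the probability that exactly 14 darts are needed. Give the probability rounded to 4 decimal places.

Geometric (trials to first success), p = 0.08.
P(Y = 14) = (1−p)^13 · p = 0.33825 · 0.08 = 0.027060

0.0271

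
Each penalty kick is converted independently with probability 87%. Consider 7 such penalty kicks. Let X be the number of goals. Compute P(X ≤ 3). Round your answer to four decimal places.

0.0072

X ~ Binomial(7, 0.87); P(X ≤ 3) = Σ C(7,k) p^k (1−p)^(7−k) over k:
  k=0: C(7,0)·0.87^0·0.13^7 = 0.000001
  k=1: C(7,1)·0.87^1·0.13^6 = 0.000029
  k=2: C(7,2)·0.87^2·0.13^5 = 0.000590
  k=3: C(7,3)·0.87^3·0.13^4 = 0.006583
Total = 0.007203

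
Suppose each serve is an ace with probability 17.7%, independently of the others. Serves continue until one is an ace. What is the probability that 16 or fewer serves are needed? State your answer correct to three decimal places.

0.956

Y = number of serves to the first success; geometric, p = 0.177.
P(Y ≤ 16) = 1 − (1−p)^16 = 1 − 0.04430 = 0.95570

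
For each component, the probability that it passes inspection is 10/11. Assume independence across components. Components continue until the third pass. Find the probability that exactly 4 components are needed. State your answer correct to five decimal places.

Y = trial on which the third success occurs; negative binomial, r=3, p=0.909091.
P(Y=4) = C(3,2) · p^3 · (1−p)^1
= 3 · 0.75131 · 0.090909 = 0.2049040

0.20490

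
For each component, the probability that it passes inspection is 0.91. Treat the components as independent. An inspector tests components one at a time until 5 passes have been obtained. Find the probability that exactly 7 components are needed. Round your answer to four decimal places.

Y = trial on which the fifth success occurs; negative binomial, r=5, p=0.91.
P(Y=7) = C(6,4) · p^5 · (1−p)^2
= 15 · 0.62403 · 0.0081 = 0.075820

0.0758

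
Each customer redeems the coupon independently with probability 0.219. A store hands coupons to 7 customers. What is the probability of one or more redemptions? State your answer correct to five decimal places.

0.82276

P(at least one) = 1 − P(none) = 1 − (1 − 0.219)^7
= 1 − 0.1772382 = 0.8227618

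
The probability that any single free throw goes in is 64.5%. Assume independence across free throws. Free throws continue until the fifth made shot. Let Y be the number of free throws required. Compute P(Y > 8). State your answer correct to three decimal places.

0.304

Needing more than 8 free throws ⇔ fewer than 5 successes in the first 8. With X ~ Binomial(8, 0.645), P(Y > 8) = P(X ≤ 4).
  k=0: C(8,0)·0.645^0·0.355^8 = 0.00025
  k=1: C(8,1)·0.645^1·0.355^7 = 0.00367
  k=2: C(8,2)·0.645^2·0.355^6 = 0.02332
  k=3: C(8,3)·0.645^3·0.355^5 = 0.08472
  k=4: C(8,4)·0.645^4·0.355^4 = 0.19242
P(X ≤ 4) = 0.30438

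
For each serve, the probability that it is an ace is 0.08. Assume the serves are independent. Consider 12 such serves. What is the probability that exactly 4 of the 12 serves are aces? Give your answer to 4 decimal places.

0.0104

X ~ Binomial(n=12, p=0.08).
P(X=4) = C(12,4) · p^4 · (1−p)^8
= 495 · 4.096e-05 · 0.51322 = 0.010406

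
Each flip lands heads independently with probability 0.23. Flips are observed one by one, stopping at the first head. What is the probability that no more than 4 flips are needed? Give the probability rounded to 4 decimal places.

Y = number of flips to the first success; geometric, p = 0.23.
P(Y ≤ 4) = 1 − (1−p)^4 = 1 − 0.351530 = 0.648470

0.6485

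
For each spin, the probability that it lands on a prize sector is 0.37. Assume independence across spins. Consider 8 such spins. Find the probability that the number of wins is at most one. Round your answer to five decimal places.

0.14141

X ~ Binomial(8, 0.37); P(X ≤ 1) = Σ C(8,k) p^k (1−p)^(8−k) over k:
  k=0: C(8,0)·0.37^0·0.63^8 = 0.0248156
  k=1: C(8,1)·0.37^1·0.63^7 = 0.1165938
Total = 0.1414094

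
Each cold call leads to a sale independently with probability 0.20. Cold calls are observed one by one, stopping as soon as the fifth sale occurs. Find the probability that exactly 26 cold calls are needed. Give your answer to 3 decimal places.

Y = trial on which the fifth success occurs; negative binomial, r=5, p=0.20.
P(Y=26) = C(25,4) · p^5 · (1−p)^21
= 12650 · 0.00032 · 0.0092234 = 0.03734

0.037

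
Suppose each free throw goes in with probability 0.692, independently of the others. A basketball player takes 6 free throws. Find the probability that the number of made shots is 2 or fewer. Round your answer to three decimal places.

0.077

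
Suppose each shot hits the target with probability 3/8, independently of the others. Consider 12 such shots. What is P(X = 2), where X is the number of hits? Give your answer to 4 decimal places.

0.0844

X ~ Binomial(n=12, p=0.375).
P(X=2) = C(12,2) · p^2 · (1−p)^10
= 66 · 0.14062 · 0.0090949 = 0.084412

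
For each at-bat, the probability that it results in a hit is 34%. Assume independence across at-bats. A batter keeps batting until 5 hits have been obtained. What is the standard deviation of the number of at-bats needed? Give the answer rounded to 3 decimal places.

Y = total at-bats until the fifth success; negative binomial with r=5, p=0.34.
SD(Y) = √[r(1−p)/p²] = √(28.54671) = 5.34291

5.343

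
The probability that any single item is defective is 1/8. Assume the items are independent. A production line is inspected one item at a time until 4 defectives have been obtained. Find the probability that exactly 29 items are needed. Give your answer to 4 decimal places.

Y = trial on which the fourth success occurs; negative binomial, r=4, p=0.125.
P(Y=29) = C(28,3) · p^4 · (1−p)^25
= 3276 · 0.00024414 · 0.035498 = 0.028391

0.0284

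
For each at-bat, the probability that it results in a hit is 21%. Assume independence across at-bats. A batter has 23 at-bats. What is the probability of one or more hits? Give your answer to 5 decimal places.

P(at least one) = 1 − P(none) = 1 − (1 − 0.21)^23
= 1 − 0.0044200 = 0.9955800

0.99558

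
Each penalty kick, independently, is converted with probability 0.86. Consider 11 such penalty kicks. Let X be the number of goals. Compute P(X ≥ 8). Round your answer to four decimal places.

0.9440

X ~ Binomial(11, 0.86); P(X ≥ 8) = Σ C(11,k) p^k (1−p)^(11−k) over k:
  k=8: C(11,8)·0.86^8·0.14^3 = 0.135474
  k=9: C(11,9)·0.86^9·0.14^2 = 0.277399
  k=10: C(11,10)·0.86^10·0.14^1 = 0.340804
  k=11: C(11,11)·0.86^11·0.14^0 = 0.190319
Total = 0.943997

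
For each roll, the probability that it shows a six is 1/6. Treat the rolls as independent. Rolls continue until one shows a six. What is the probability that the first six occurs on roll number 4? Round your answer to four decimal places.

Geometric (trials to first success), p = 0.166667.
P(Y = 4) = (1−p)^3 · p = 0.5787 · 0.166667 = 0.096451

0.0965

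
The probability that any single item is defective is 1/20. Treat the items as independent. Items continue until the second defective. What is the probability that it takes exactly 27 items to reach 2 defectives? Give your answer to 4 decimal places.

Y = trial on which the second success occurs; negative binomial, r=2, p=0.05.
P(Y=27) = C(26,1) · p^2 · (1−p)^25
= 26 · 0.0025 · 0.27739 = 0.018030

0.0180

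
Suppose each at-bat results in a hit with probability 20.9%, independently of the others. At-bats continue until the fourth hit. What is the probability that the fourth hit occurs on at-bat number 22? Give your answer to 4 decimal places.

Y = trial on which the fourth success occurs; negative binomial, r=4, p=0.209.
P(Y=22) = C(21,3) · p^4 · (1−p)^18
= 1330 · 0.001908 · 0.014695 = 0.037292

0.0373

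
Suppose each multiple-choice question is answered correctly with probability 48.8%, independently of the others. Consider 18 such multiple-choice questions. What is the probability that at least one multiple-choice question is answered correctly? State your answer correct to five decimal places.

P(at least one) = 1 − P(none) = 1 − (1 − 0.488)^18
= 1 − 0.0000058 = 0.9999942

0.99999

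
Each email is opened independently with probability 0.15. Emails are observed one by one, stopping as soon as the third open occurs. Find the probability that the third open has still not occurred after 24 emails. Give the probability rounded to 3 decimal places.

0.280

Needing more than 24 emails ⇔ fewer than 3 successes in the first 24. With X ~ Binomial(24, 0.15), P(Y > 24) = P(X ≤ 2).
  k=0: C(24,0)·0.15^0·0.85^24 = 0.02023
  k=1: C(24,1)·0.15^1·0.85^23 = 0.08569
  k=2: C(24,2)·0.15^2·0.85^22 = 0.17390
P(X ≤ 2) = 0.27983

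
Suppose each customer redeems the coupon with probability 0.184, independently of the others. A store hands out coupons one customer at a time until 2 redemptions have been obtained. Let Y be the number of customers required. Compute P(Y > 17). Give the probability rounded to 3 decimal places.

0.152

Needing more than 17 customers ⇔ fewer than 2 successes in the first 17. With X ~ Binomial(17, 0.184), P(Y > 17) = P(X ≤ 1).
  k=0: C(17,0)·0.184^0·0.816^17 = 0.03153
  k=1: C(17,1)·0.184^1·0.816^16 = 0.12087
P(X ≤ 1) = 0.15240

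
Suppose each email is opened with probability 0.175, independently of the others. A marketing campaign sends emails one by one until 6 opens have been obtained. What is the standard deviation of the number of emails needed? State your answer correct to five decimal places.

Y = total emails until the sixth success; negative binomial with r=6, p=0.175.
SD(Y) = √[r(1−p)/p²] = √(161.6326531) = 12.7134831

12.71348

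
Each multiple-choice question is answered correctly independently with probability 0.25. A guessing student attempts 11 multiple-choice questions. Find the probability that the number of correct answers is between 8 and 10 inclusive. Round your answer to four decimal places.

0.0012

X ~ Binomial(11, 0.25); P(8 ≤ X ≤ 10) = Σ C(11,k) p^k (1−p)^(11−k) over k:
  k=8: C(11,8)·0.25^8·0.75^3 = 0.001062
  k=9: C(11,9)·0.25^9·0.75^2 = 0.000118
  k=10: C(11,10)·0.25^10·0.75^1 = 0.000008
Total = 0.001188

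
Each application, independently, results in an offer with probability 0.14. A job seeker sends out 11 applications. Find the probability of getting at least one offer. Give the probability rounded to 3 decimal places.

0.810

P(at least one) = 1 − P(none) = 1 − (1 − 0.14)^11
= 1 − 0.19032 = 0.80968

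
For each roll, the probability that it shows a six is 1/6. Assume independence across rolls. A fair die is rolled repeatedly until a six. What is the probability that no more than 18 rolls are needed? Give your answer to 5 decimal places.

Y = number of rolls to the first success; geometric, p = 0.166667.
P(Y ≤ 18) = 1 − (1−p)^18 = 1 − 0.0375610 = 0.9624390

0.96244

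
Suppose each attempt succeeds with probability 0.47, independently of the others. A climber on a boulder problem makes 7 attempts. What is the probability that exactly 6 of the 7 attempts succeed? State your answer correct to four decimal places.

X ~ Binomial(n=7, p=0.47).
P(X=6) = C(7,6) · p^6 · (1−p)^1
= 7 · 0.010779 · 0.53 = 0.039991

0.0400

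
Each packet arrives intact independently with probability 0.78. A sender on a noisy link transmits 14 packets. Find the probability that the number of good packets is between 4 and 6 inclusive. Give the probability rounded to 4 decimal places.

X ~ Binomial(14, 0.78); P(4 ≤ X ≤ 6) = Σ C(14,k) p^k (1−p)^(14−k) over k:
  k=4: C(14,4)·0.78^4·0.22^10 = 0.000098
  k=5: C(14,5)·0.78^5·0.22^9 = 0.000698
  k=6: C(14,6)·0.78^6·0.22^8 = 0.003711
Total = 0.004507

0.0045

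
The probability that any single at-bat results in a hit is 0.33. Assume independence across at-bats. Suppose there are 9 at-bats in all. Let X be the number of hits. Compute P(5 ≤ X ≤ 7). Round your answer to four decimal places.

X ~ Binomial(9, 0.33); P(5 ≤ X ≤ 7) = Σ C(9,k) p^k (1−p)^(9−k) over k:
  k=5: C(9,5)·0.33^5·0.67^4 = 0.099366
  k=6: C(9,6)·0.33^6·0.67^3 = 0.032628
  k=7: C(9,7)·0.33^7·0.67^2 = 0.006887
Total = 0.138881

0.1389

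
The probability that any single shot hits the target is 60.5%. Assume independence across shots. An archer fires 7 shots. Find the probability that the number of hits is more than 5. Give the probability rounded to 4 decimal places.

0.1653

X ~ Binomial(7, 0.605); P(X ≥ 6) = Σ C(7,k) p^k (1−p)^(7−k) over k:
  k=6: C(7,6)·0.605^6·0.395^1 = 0.135590
  k=7: C(7,7)·0.605^7·0.395^0 = 0.029668
Total = 0.165258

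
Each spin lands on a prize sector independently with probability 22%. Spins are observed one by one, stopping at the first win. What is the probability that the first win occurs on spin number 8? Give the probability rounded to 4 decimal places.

Geometric (trials to first success), p = 0.22.
P(Y = 8) = (1−p)^7 · p = 0.17566 · 0.22 = 0.038644

0.0386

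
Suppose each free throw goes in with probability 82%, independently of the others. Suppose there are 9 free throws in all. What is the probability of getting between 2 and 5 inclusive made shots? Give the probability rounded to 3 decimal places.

0.062

X ~ Binomial(9, 0.82); P(2 ≤ X ≤ 5) = Σ C(9,k) p^k (1−p)^(9−k) over k:
  k=2: C(9,2)·0.82^2·0.18^7 = 0.00015
  k=3: C(9,3)·0.82^3·0.18^6 = 0.00158
  k=4: C(9,4)·0.82^4·0.18^5 = 0.01076
  k=5: C(9,5)·0.82^5·0.18^4 = 0.04904
Total = 0.06153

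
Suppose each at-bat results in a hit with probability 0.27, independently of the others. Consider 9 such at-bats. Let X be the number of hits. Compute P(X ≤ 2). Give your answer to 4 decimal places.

X ~ Binomial(9, 0.27); P(X ≤ 2) = Σ C(9,k) p^k (1−p)^(9−k) over k:
  k=0: C(9,0)·0.27^0·0.73^9 = 0.058872
  k=1: C(9,1)·0.27^1·0.73^8 = 0.195970
  k=2: C(9,2)·0.27^2·0.73^7 = 0.289928
Total = 0.544769

0.5448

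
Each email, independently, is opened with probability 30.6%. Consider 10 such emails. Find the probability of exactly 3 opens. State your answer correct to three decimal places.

0.267

X ~ Binomial(n=10, p=0.306).
P(X=3) = C(10,3) · p^3 · (1−p)^7
= 120 · 0.028653 · 0.077538 = 0.26660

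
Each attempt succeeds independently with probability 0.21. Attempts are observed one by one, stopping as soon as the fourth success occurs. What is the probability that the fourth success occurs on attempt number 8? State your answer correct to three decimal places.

Y = trial on which the fourth success occurs; negative binomial, r=4, p=0.21.
P(Y=8) = C(7,3) · p^4 · (1−p)^4
= 35 · 0.0019448 · 0.3895 = 0.02651

0.027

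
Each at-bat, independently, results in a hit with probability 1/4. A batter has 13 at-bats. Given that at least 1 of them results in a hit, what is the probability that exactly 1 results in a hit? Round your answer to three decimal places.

0.105

X ~ Binomial(13, 0.25). Want P(X=1 | X≥1) = P(X=1) / P(X≥1).
P(X=1) = C(13,1)·0.25^1·0.75^12 = 0.10295
P(X≥1) = 1 − 0.02376 = 0.97624
Ratio = 0.10295 / 0.97624 = 0.10545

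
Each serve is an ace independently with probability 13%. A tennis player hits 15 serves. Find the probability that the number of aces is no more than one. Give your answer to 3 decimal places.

X ~ Binomial(15, 0.13); P(X ≤ 1) = Σ C(15,k) p^k (1−p)^(15−k) over k:
  k=0: C(15,0)·0.13^0·0.87^15 = 0.12382
  k=1: C(15,1)·0.13^1·0.87^14 = 0.27753
Total = 0.40135

0.401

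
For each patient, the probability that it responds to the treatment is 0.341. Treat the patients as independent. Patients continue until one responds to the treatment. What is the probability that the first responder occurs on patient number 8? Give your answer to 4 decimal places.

Geometric (trials to first success), p = 0.341.
P(Y = 8) = (1−p)^7 · p = 0.053976 · 0.341 = 0.018406

0.0184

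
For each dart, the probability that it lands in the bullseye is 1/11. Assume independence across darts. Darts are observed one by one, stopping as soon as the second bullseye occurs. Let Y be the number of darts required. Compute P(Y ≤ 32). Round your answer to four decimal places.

0.8011

Finishing within 32 darts ⇔ at least 2 successes in the first 32. With X ~ Binomial(32, 0.090909), P(Y ≤ 32) = 1 − P(X ≤ 1).
  k=0: C(32,0)·0.090909^0·0.909091^32 = 0.047362
  k=1: C(32,1)·0.090909^1·0.909091^31 = 0.151560
1 − 0.198922 = 0.801078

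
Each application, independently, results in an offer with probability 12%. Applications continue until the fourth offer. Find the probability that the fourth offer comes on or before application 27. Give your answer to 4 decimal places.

0.4096

Finishing within 27 applications ⇔ at least 4 successes in the first 27. With X ~ Binomial(27, 0.12), P(Y ≤ 27) = 1 − P(X ≤ 3).
  k=0: C(27,0)·0.12^0·0.88^27 = 0.031698
  k=1: C(27,1)·0.12^1·0.88^26 = 0.116706
  k=2: C(27,2)·0.12^2·0.88^25 = 0.206889
  k=3: C(27,3)·0.12^3·0.88^24 = 0.235101
1 − 0.590394 = 0.409606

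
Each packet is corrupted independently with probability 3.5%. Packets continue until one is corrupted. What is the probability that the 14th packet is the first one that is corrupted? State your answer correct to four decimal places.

0.0220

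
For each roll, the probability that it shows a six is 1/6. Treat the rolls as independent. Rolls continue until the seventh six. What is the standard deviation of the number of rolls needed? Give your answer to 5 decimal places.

Y = total rolls until the seventh success; negative binomial with r=7, p=0.166667.
SD(Y) = √[r(1−p)/p²] = √(210.0000000) = 14.4913767

14.49138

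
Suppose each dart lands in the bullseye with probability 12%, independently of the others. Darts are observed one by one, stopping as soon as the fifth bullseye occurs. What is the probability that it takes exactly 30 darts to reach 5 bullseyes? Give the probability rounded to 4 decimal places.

0.0242

Y = trial on which the fifth success occurs; negative binomial, r=5, p=0.12.
P(Y=30) = C(29,4) · p^5 · (1−p)^25
= 23751 · 2.4883e-05 · 0.040932 = 0.024191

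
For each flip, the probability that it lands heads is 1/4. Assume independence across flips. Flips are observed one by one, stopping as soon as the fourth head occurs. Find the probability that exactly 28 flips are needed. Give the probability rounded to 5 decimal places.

0.01146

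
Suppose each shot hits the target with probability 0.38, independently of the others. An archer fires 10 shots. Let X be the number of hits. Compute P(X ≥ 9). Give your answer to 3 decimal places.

0.001

X ~ Binomial(10, 0.38); P(X ≥ 9) = Σ C(10,k) p^k (1−p)^(10−k) over k:
  k=9: C(10,9)·0.38^9·0.62^1 = 0.00102
  k=10: C(10,10)·0.38^10·0.62^0 = 0.00006
Total = 0.00109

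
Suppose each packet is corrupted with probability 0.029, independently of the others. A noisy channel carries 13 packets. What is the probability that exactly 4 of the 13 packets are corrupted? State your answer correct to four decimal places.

X ~ Binomial(n=13, p=0.029).
P(X=4) = C(13,4) · p^4 · (1−p)^9
= 715 · 7.0728e-07 · 0.76731 = 0.000388

0.0004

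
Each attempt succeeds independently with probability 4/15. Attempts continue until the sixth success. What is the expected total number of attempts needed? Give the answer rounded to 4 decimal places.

22.5000

Y = total attempts until the sixth success; negative binomial with r=6, p=0.266667.
E[Y] = r / p = 6 / 0.266667 = 22.500000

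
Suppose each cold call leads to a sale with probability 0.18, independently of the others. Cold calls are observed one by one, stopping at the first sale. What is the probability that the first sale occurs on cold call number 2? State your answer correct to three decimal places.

0.148

Geometric (trials to first success), p = 0.18.
P(Y = 2) = (1−p)^1 · p = 0.82 · 0.18 = 0.14760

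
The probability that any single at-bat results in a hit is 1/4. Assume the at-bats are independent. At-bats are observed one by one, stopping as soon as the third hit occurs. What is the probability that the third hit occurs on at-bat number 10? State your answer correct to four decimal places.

0.0751

Y = trial on which the third success occurs; negative binomial, r=3, p=0.25.
P(Y=10) = C(9,2) · p^3 · (1−p)^7
= 36 · 0.015625 · 0.13348 = 0.075085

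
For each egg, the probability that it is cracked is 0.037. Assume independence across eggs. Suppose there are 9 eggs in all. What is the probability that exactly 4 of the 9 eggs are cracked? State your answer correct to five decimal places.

0.00020

X ~ Binomial(n=9, p=0.037).
P(X=4) = C(9,4) · p^4 · (1−p)^5
= 126 · 1.8742e-06 · 0.82819 = 0.0001956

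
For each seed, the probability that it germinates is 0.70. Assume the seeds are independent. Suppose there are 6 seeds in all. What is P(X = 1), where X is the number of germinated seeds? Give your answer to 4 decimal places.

0.0102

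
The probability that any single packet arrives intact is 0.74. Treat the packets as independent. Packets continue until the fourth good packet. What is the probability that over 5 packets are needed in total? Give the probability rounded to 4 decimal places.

Needing more than 5 packets ⇔ fewer than 4 successes in the first 5. With X ~ Binomial(5, 0.74), P(Y > 5) = P(X ≤ 3).
  k=0: C(5,0)·0.74^0·0.26^5 = 0.001188
  k=1: C(5,1)·0.74^1·0.26^4 = 0.016908
  k=2: C(5,2)·0.74^2·0.26^3 = 0.096246
  k=3: C(5,3)·0.74^3·0.26^2 = 0.273931
P(X ≤ 3) = 0.388274

0.3883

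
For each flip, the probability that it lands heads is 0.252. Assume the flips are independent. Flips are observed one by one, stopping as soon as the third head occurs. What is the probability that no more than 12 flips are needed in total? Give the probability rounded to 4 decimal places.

0.6155

Finishing within 12 flips ⇔ at least 3 successes in the first 12. With X ~ Binomial(12, 0.252), P(Y ≤ 12) = 1 − P(X ≤ 2).
  k=0: C(12,0)·0.252^0·0.748^12 = 0.030677
  k=1: C(12,1)·0.252^1·0.748^11 = 0.124022
  k=2: C(12,2)·0.252^2·0.748^10 = 0.229806
1 − 0.384505 = 0.615495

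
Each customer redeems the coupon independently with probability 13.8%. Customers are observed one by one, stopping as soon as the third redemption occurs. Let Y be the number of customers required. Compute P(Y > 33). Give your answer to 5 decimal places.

0.14748

Needing more than 33 customers ⇔ fewer than 3 successes in the first 33. With X ~ Binomial(33, 0.138), P(Y > 33) = P(X ≤ 2).
  k=0: C(33,0)·0.138^0·0.862^33 = 0.0074429
  k=1: C(33,1)·0.138^1·0.862^32 = 0.0393211
  k=2: C(33,2)·0.138^2·0.862^31 = 0.1007204
P(X ≤ 2) = 0.1474843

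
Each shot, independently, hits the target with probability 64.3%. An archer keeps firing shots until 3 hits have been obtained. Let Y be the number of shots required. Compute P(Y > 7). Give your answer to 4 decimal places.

Needing more than 7 shots ⇔ fewer than 3 successes in the first 7. With X ~ Binomial(7, 0.643), P(Y > 7) = P(X ≤ 2).
  k=0: C(7,0)·0.643^0·0.357^7 = 0.000739
  k=1: C(7,1)·0.643^1·0.357^6 = 0.009318
  k=2: C(7,2)·0.643^2·0.357^5 = 0.050348
P(X ≤ 2) = 0.060405

0.0604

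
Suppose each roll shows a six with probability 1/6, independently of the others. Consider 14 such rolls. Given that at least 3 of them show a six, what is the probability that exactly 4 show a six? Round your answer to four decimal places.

0.2966

X ~ Binomial(14, 0.166667). Want P(X=4 | X≥3) = P(X=4) / P(X≥3).
P(X=4) = C(14,4)·0.166667^4·0.833333^10 = 0.124743
P(X≥3) = 1 − 0.077887 − 0.218082 − 0.283507 = 0.420524
Ratio = 0.124743 / 0.420524 = 0.296637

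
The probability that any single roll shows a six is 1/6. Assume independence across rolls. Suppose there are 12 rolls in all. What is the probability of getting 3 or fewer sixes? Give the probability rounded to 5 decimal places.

X ~ Binomial(12, 0.166667); P(X ≤ 3) = Σ C(12,k) p^k (1−p)^(12−k) over k:
  k=0: C(12,0)·0.166667^0·0.833333^12 = 0.1121567
  k=1: C(12,1)·0.166667^1·0.833333^11 = 0.2691760
  k=2: C(12,2)·0.166667^2·0.833333^10 = 0.2960936
  k=3: C(12,3)·0.166667^3·0.833333^9 = 0.1973957
Total = 0.8748219

0.87482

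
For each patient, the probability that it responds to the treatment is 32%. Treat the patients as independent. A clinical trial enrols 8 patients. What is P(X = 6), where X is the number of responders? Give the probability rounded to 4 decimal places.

0.0139

X ~ Binomial(n=8, p=0.32).
P(X=6) = C(8,6) · p^6 · (1−p)^2
= 28 · 0.0010737 · 0.4624 = 0.013902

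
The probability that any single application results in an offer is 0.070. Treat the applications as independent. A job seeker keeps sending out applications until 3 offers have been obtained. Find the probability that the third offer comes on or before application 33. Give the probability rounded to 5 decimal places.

Finishing within 33 applications ⇔ at least 3 successes in the first 33. With X ~ Binomial(33, 0.07), P(Y ≤ 33) = 1 − P(X ≤ 2).
  k=0: C(33,0)·0.07^0·0.93^33 = 0.0911879
  k=1: C(33,1)·0.07^1·0.93^32 = 0.2264990
  k=2: C(33,2)·0.07^2·0.93^31 = 0.2727730
1 − 0.5904600 = 0.4095400

0.40954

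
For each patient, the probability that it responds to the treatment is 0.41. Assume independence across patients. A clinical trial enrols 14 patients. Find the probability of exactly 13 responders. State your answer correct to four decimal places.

X ~ Binomial(n=14, p=0.41).
P(X=13) = C(14,13) · p^13 · (1−p)^1
= 14 · 9.251e-06 · 0.59 = 0.000076

0.0001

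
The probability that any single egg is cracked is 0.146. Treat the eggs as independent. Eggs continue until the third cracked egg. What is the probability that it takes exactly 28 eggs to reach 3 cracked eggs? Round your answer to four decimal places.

Y = trial on which the third success occurs; negative binomial, r=3, p=0.146.
P(Y=28) = C(27,2) · p^3 · (1−p)^25
= 351 · 0.0031121 · 0.01934 = 0.021126

0.0211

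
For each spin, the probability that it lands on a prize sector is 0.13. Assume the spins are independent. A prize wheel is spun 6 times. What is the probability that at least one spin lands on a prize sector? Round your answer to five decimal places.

0.56637

P(at least one) = 1 − P(none) = 1 − (1 − 0.13)^6
= 1 − 0.4336262 = 0.5663738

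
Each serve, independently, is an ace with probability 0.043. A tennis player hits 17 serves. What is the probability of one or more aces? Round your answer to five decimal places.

0.52630

P(at least one) = 1 − P(none) = 1 − (1 − 0.043)^17
= 1 − 0.4736995 = 0.5263005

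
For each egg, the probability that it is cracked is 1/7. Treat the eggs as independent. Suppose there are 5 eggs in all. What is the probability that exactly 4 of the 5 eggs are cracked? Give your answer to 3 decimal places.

X ~ Binomial(n=5, p=0.142857).
P(X=4) = C(5,4) · p^4 · (1−p)^1
= 5 · 0.00041649 · 0.85714 = 0.00178

0.002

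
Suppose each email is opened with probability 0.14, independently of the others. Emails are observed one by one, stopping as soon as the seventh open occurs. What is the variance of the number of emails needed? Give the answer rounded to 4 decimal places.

Y = total emails until the seventh success; negative binomial with r=7, p=0.14.
Var(Y) = r(1−p)/p² = 7·0.86 / 0.14² = 307.142857

307.1429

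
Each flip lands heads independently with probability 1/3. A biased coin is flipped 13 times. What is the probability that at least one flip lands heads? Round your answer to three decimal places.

0.995

P(at least one) = 1 − P(none) = 1 − (1 − 0.333333)^13
= 1 − 0.00514 = 0.99486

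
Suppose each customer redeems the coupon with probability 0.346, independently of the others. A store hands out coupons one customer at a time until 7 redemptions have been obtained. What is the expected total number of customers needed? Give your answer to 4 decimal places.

20.2312

Y = total customers until the seventh success; negative binomial with r=7, p=0.346.
E[Y] = r / p = 7 / 0.346 = 20.231214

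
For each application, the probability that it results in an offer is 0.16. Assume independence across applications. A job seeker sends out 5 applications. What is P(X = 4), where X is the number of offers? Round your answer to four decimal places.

0.0028

X ~ Binomial(n=5, p=0.16).
P(X=4) = C(5,4) · p^4 · (1−p)^1
= 5 · 0.00065536 · 0.84 = 0.002753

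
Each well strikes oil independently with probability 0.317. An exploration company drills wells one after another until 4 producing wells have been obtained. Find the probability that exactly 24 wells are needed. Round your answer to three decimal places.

0.009

Y = trial on which the fourth success occurs; negative binomial, r=4, p=0.317.
P(Y=24) = C(23,3) · p^4 · (1−p)^20
= 1771 · 0.010098 · 0.00048799 = 0.00873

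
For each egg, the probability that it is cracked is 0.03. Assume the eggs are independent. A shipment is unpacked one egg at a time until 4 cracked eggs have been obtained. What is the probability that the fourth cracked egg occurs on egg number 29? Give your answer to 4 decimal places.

Y = trial on which the fourth success occurs; negative binomial, r=4, p=0.03.
P(Y=29) = C(28,3) · p^4 · (1−p)^25
= 3276 · 8.1e-07 · 0.46697 = 0.001239

0.0012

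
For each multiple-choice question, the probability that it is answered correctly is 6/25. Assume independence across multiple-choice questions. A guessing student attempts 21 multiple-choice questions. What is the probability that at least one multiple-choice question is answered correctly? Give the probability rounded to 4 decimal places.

P(at least one) = 1 − P(none) = 1 − (1 − 0.24)^21
= 1 − 0.003141 = 0.996859

0.9969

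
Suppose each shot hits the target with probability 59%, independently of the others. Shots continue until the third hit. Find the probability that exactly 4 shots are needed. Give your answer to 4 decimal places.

0.2526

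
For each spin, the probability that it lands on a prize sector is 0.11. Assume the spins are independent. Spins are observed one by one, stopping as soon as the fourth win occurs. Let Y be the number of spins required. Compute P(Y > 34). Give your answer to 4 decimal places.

Needing more than 34 spins ⇔ fewer than 4 successes in the first 34. With X ~ Binomial(34, 0.11), P(Y > 34) = P(X ≤ 3).
  k=0: C(34,0)·0.11^0·0.89^34 = 0.019022
  k=1: C(34,1)·0.11^1·0.89^33 = 0.079936
  k=2: C(34,2)·0.11^2·0.89^32 = 0.163015
  k=3: C(34,3)·0.11^3·0.89^31 = 0.214912
P(X ≤ 3) = 0.476885

0.4769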